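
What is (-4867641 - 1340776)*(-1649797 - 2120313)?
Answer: 23406415015870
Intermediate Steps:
(-4867641 - 1340776)*(-1649797 - 2120313) = -6208417*(-3770110) = 23406415015870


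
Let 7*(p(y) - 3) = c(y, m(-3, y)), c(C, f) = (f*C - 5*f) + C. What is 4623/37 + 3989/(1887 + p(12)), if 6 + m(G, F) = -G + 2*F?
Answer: 62930498/495393 ≈ 127.03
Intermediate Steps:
m(G, F) = -6 - G + 2*F (m(G, F) = -6 + (-G + 2*F) = -6 - G + 2*F)
c(C, f) = C - 5*f + C*f (c(C, f) = (C*f - 5*f) + C = (-5*f + C*f) + C = C - 5*f + C*f)
p(y) = 36/7 - 9*y/7 + y*(-3 + 2*y)/7 (p(y) = 3 + (y - 5*(-6 - 1*(-3) + 2*y) + y*(-6 - 1*(-3) + 2*y))/7 = 3 + (y - 5*(-6 + 3 + 2*y) + y*(-6 + 3 + 2*y))/7 = 3 + (y - 5*(-3 + 2*y) + y*(-3 + 2*y))/7 = 3 + (y + (15 - 10*y) + y*(-3 + 2*y))/7 = 3 + (15 - 9*y + y*(-3 + 2*y))/7 = 3 + (15/7 - 9*y/7 + y*(-3 + 2*y)/7) = 36/7 - 9*y/7 + y*(-3 + 2*y)/7)
4623/37 + 3989/(1887 + p(12)) = 4623/37 + 3989/(1887 + (36/7 - 12/7*12 + (2/7)*12**2)) = 4623*(1/37) + 3989/(1887 + (36/7 - 144/7 + (2/7)*144)) = 4623/37 + 3989/(1887 + (36/7 - 144/7 + 288/7)) = 4623/37 + 3989/(1887 + 180/7) = 4623/37 + 3989/(13389/7) = 4623/37 + 3989*(7/13389) = 4623/37 + 27923/13389 = 62930498/495393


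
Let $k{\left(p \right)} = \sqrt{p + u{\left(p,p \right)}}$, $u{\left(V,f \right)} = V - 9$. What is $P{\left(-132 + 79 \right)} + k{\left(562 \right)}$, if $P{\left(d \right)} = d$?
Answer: $-53 + \sqrt{1115} \approx -19.608$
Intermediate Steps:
$u{\left(V,f \right)} = -9 + V$
$k{\left(p \right)} = \sqrt{-9 + 2 p}$ ($k{\left(p \right)} = \sqrt{p + \left(-9 + p\right)} = \sqrt{-9 + 2 p}$)
$P{\left(-132 + 79 \right)} + k{\left(562 \right)} = \left(-132 + 79\right) + \sqrt{-9 + 2 \cdot 562} = -53 + \sqrt{-9 + 1124} = -53 + \sqrt{1115}$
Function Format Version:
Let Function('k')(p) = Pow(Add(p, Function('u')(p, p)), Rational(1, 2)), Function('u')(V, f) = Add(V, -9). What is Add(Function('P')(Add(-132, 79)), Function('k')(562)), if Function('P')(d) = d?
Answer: Add(-53, Pow(1115, Rational(1, 2))) ≈ -19.608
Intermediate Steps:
Function('u')(V, f) = Add(-9, V)
Function('k')(p) = Pow(Add(-9, Mul(2, p)), Rational(1, 2)) (Function('k')(p) = Pow(Add(p, Add(-9, p)), Rational(1, 2)) = Pow(Add(-9, Mul(2, p)), Rational(1, 2)))
Add(Function('P')(Add(-132, 79)), Function('k')(562)) = Add(Add(-132, 79), Pow(Add(-9, Mul(2, 562)), Rational(1, 2))) = Add(-53, Pow(Add(-9, 1124), Rational(1, 2))) = Add(-53, Pow(1115, Rational(1, 2)))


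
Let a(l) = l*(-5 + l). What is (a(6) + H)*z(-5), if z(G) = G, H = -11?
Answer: 25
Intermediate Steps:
(a(6) + H)*z(-5) = (6*(-5 + 6) - 11)*(-5) = (6*1 - 11)*(-5) = (6 - 11)*(-5) = -5*(-5) = 25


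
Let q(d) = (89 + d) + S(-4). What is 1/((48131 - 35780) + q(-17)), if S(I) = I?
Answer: 1/12419 ≈ 8.0522e-5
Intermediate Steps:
q(d) = 85 + d (q(d) = (89 + d) - 4 = 85 + d)
1/((48131 - 35780) + q(-17)) = 1/((48131 - 35780) + (85 - 17)) = 1/(12351 + 68) = 1/12419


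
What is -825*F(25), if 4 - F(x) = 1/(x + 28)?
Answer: -174075/53 ≈ -3284.4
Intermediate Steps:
F(x) = 4 - 1/(28 + x) (F(x) = 4 - 1/(x + 28) = 4 - 1/(28 + x))
-825*F(25) = -825*(111 + 4*25)/(28 + 25) = -825*(111 + 100)/53 = -825*211/53 = -174075/53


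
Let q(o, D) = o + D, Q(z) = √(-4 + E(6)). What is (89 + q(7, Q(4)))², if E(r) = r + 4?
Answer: (96 + √6)² ≈ 9692.3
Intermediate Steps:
E(r) = 4 + r
Q(z) = √6 (Q(z) = √(-4 + (4 + 6)) = √(-4 + 10) = √6)
q(o, D) = D + o
(89 + q(7, Q(4)))² = (89 + (√6 + 7))² = (89 + (7 + √6))² = (96 + √6)²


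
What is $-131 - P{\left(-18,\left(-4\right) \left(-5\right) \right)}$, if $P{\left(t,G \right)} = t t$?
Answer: $-455$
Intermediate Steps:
$P{\left(t,G \right)} = t^{2}$
$-131 - P{\left(-18,\left(-4\right) \left(-5\right) \right)} = -131 - \left(-18\right)^{2} = -131 - 324 = -455$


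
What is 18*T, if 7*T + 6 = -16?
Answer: -396/7 ≈ -56.571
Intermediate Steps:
T = -22/7 (T = -6/7 + (⅐)*(-16) = -6/7 - 16/7 = -22/7 ≈ -3.1429)
18*T = 18*(-22/7) = -396/7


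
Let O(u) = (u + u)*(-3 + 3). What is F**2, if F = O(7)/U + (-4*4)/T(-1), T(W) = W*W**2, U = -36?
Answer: 256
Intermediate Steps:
T(W) = W**3
O(u) = 0 (O(u) = (2*u)*0 = 0)
F = 16 (F = 0/(-36) + (-4*4)/((-1)**3) = 0*(-1/36) - 16/(-1) = 0 - 16*(-1) = 0 + 16 = 16)
F**2 = 16**2 = 256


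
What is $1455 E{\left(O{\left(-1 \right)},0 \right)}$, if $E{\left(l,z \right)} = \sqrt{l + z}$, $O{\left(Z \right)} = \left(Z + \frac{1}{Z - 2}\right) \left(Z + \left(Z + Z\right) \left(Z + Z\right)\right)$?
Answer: $2910 i \approx 2910.0 i$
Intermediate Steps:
$O{\left(Z \right)} = \left(Z + \frac{1}{-2 + Z}\right) \left(Z + 4 Z^{2}\right)$ ($O{\left(Z \right)} = \left(Z + \frac{1}{-2 + Z}\right) \left(Z + 2 Z 2 Z\right) = \left(Z + \frac{1}{-2 + Z}\right) \left(Z + 4 Z^{2}\right)$)
$1455 E{\left(O{\left(-1 \right)},0 \right)} = 1455 \sqrt{- \frac{1 - 7 \left(-1\right)^{2} + 2 \left(-1\right) + 4 \left(-1\right)^{3}}{-2 - 1} + 0} = 1455 \sqrt{- \frac{1 - 7 - 2 + 4 \left(-1\right)}{-3} + 0} = 1455 \sqrt{\left(-1\right) \left(- \frac{1}{3}\right) \left(1 - 7 - 2 - 4\right) + 0} = 1455 \sqrt{\left(-1\right) \left(- \frac{1}{3}\right) \left(-12\right) + 0} = 1455 \sqrt{-4 + 0} = 1455 \sqrt{-4} = 1455 \cdot 2 i = 2910 i$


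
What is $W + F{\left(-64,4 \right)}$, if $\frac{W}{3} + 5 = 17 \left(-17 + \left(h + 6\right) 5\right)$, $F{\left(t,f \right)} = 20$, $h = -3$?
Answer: $-97$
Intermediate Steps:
$W = -117$ ($W = -15 + 3 \cdot 17 \left(-17 + \left(-3 + 6\right) 5\right) = -15 + 3 \cdot 17 \left(-17 + 3 \cdot 5\right) = -15 + 3 \cdot 17 \left(-17 + 15\right) = -15 + 3 \cdot 17 \left(-2\right) = -15 + 3 \left(-34\right) = -15 - 102 = -117$)
$W + F{\left(-64,4 \right)} = -117 + 20 = -97$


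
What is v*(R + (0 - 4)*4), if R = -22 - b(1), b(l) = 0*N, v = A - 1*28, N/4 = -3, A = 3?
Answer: 950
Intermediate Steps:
N = -12 (N = 4*(-3) = -12)
v = -25 (v = 3 - 1*28 = 3 - 28 = -25)
b(l) = 0 (b(l) = 0*(-12) = 0)
R = -22 (R = -22 - 1*0 = -22 + 0 = -22)
v*(R + (0 - 4)*4) = -25*(-22 + (0 - 4)*4) = -25*(-22 - 4*4) = -25*(-22 - 16) = -25*(-38) = 950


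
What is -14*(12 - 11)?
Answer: -14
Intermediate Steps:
-14*(12 - 11) = -14*1 = -14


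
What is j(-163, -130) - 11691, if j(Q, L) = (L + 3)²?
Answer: 4438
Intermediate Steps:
j(Q, L) = (3 + L)²
j(-163, -130) - 11691 = (3 - 130)² - 11691 = (-127)² - 11691 = 16129 - 11691 = 4438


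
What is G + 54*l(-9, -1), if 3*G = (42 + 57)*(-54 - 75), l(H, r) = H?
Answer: -4743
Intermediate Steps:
G = -4257 (G = ((42 + 57)*(-54 - 75))/3 = (99*(-129))/3 = (⅓)*(-12771) = -4257)
G + 54*l(-9, -1) = -4257 + 54*(-9) = -4257 - 486 = -4743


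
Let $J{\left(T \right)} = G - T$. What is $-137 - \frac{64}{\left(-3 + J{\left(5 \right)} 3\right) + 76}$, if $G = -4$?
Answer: $- \frac{3183}{23} \approx -138.39$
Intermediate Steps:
$J{\left(T \right)} = -4 - T$
$-137 - \frac{64}{\left(-3 + J{\left(5 \right)} 3\right) + 76} = -137 - \frac{64}{\left(-3 + \left(-4 - 5\right) 3\right) + 76} = -137 - \frac{64}{\left(-3 - 27\right) + 76} = -137 - \frac{64}{-30 + 76} = -137 - \frac{64}{46} = -137 - \frac{32}{23} = - \frac{3183}{23}$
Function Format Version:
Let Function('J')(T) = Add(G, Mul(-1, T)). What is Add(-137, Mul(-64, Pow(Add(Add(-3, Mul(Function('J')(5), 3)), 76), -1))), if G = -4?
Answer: Rational(-3183, 23) ≈ -138.39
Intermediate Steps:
Function('J')(T) = Add(-4, Mul(-1, T))
Add(-137, Mul(-64, Pow(Add(Add(-3, Mul(Function('J')(5), 3)), 76), -1))) = Add(-137, Mul(-64, Pow(Add(Add(-3, Mul(Add(-4, Mul(-1, 5)), 3)), 76), -1))) = Add(-137, Mul(-64, Pow(Add(Add(-3, Mul(Add(-4, -5), 3)), 76), -1))) = Add(-137, Mul(-64, Pow(Add(Add(-3, Mul(-9, 3)), 76), -1))) = Add(-137, Mul(-64, Pow(Add(Add(-3, -27), 76), -1))) = Add(-137, Mul(-64, Pow(Add(-30, 76), -1))) = Add(-137, Mul(-64, Pow(46, -1))) = Add(-137, Mul(-64, Rational(1, 46))) = Add(-137, Rational(-32, 23)) = Rational(-3183, 23)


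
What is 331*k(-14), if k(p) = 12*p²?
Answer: 778512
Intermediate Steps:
331*k(-14) = 331*(12*(-14)²) = 331*(12*196) = 331*2352 = 778512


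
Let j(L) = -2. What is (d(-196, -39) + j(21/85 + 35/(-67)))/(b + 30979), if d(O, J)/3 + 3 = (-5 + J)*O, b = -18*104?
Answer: 25861/29107 ≈ 0.88848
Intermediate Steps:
b = -1872
d(O, J) = -9 + 3*O*(-5 + J) (d(O, J) = -9 + 3*((-5 + J)*O) = -9 + 3*(O*(-5 + J)) = -9 + 3*O*(-5 + J))
(d(-196, -39) + j(21/85 + 35/(-67)))/(b + 30979) = ((-9 - 15*(-196) + 3*(-39)*(-196)) - 2)/(-1872 + 30979) = ((-9 + 2940 + 22932) - 2)/29107 = (25863 - 2)*(1/29107) = 25861*(1/29107) = 25861/29107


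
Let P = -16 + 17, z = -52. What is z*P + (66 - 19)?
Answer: -5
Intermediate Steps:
P = 1
z*P + (66 - 19) = -52*1 + (66 - 19) = -52 + 47 = -5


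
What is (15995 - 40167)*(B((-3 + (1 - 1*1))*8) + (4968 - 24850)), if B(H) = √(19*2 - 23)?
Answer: 480587704 - 24172*√15 ≈ 4.8049e+8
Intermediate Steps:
B(H) = √15 (B(H) = √(38 - 23) = √15)
(15995 - 40167)*(B((-3 + (1 - 1*1))*8) + (4968 - 24850)) = (15995 - 40167)*(√15 + (4968 - 24850)) = -24172*(√15 - 19882) = -24172*(-19882 + √15) = 480587704 - 24172*√15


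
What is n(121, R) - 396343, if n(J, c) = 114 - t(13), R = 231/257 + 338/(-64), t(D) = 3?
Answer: -396232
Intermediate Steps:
R = -36041/8224 (R = 231*(1/257) + 338*(-1/64) = 231/257 - 169/32 = -36041/8224 ≈ -4.3824)
n(J, c) = 111 (n(J, c) = 114 - 1*3 = 114 - 3 = 111)
n(121, R) - 396343 = 111 - 396343 = -396232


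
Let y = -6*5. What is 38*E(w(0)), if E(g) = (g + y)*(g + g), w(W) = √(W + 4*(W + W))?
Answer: 0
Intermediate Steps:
w(W) = 3*√W (w(W) = √(W + 4*(2*W)) = √(W + 8*W) = √(9*W) = 3*√W)
y = -30
E(g) = 2*g*(-30 + g) (E(g) = (g - 30)*(g + g) = (-30 + g)*(2*g) = 2*g*(-30 + g))
38*E(w(0)) = 38*(2*(3*√0)*(-30 + 3*√0)) = 38*(2*(3*0)*(-30 + 3*0)) = 38*(2*0*(-30 + 0)) = 38*(2*0*(-30)) = 38*0 = 0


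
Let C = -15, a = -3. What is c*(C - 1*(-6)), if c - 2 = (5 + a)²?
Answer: -54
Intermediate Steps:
c = 6 (c = 2 + (5 - 3)² = 2 + 2² = 2 + 4 = 6)
c*(C - 1*(-6)) = 6*(-15 - 1*(-6)) = 6*(-15 + 6) = 6*(-9) = -54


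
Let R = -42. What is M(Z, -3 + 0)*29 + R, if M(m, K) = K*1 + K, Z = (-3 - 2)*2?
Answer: -216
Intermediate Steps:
Z = -10 (Z = -5*2 = -10)
M(m, K) = 2*K (M(m, K) = K + K = 2*K)
M(Z, -3 + 0)*29 + R = (2*(-3 + 0))*29 - 42 = (2*(-3))*29 - 42 = -6*29 - 42 = -174 - 42 = -216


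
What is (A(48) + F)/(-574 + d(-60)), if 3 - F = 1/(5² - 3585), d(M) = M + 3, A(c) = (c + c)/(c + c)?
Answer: -14241/2246360 ≈ -0.0063396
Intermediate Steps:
A(c) = 1 (A(c) = (2*c)/((2*c)) = (2*c)*(1/(2*c)) = 1)
d(M) = 3 + M
F = 10681/3560 (F = 3 - 1/(5² - 3585) = 3 - 1/(25 - 3585) = 3 - 1/(-3560) = 3 - 1*(-1/3560) = 3 + 1/3560 = 10681/3560 ≈ 3.0003)
(A(48) + F)/(-574 + d(-60)) = (1 + 10681/3560)/(-574 + (3 - 60)) = 14241/(3560*(-574 - 57)) = (14241/3560)/(-631) = (14241/3560)*(-1/631) = -14241/2246360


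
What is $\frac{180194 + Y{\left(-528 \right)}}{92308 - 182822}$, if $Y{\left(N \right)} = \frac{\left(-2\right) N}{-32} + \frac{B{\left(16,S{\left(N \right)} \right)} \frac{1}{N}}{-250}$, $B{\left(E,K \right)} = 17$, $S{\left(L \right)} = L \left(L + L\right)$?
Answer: $- \frac{23781252017}{11947848000} \approx -1.9904$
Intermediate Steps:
$S{\left(L \right)} = 2 L^{2}$ ($S{\left(L \right)} = L 2 L = 2 L^{2}$)
$Y{\left(N \right)} = - \frac{17}{250 N} + \frac{N}{16}$ ($Y{\left(N \right)} = \frac{\left(-2\right) N}{-32} + \frac{17 \frac{1}{N}}{-250} = - 2 N \left(- \frac{1}{32}\right) + \frac{17}{N} \left(- \frac{1}{250}\right) = \frac{N}{16} - \frac{17}{250 N} = - \frac{17}{250 N} + \frac{N}{16}$)
$\frac{180194 + Y{\left(-528 \right)}}{92308 - 182822} = \frac{180194 + \left(- \frac{17}{250 \left(-528\right)} + \frac{1}{16} \left(-528\right)\right)}{92308 - 182822} = \frac{180194 - \frac{4355983}{132000}}{-90514} = \left(180194 + \left(\frac{17}{132000} - 33\right)\right) \left(- \frac{1}{90514}\right) = \left(180194 - \frac{4355983}{132000}\right) \left(- \frac{1}{90514}\right) = \frac{23781252017}{132000} \left(- \frac{1}{90514}\right) = - \frac{23781252017}{11947848000}$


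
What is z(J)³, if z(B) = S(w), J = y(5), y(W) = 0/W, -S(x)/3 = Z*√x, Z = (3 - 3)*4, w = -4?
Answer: 0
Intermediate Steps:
Z = 0 (Z = 0*4 = 0)
S(x) = 0 (S(x) = -0*√x = -3*0 = 0)
y(W) = 0
J = 0
z(B) = 0
z(J)³ = 0³ = 0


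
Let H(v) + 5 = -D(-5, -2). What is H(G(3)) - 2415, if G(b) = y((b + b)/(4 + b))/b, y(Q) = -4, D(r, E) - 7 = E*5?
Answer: -2417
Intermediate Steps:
D(r, E) = 7 + 5*E (D(r, E) = 7 + E*5 = 7 + 5*E)
G(b) = -4/b
H(v) = -2 (H(v) = -5 - (7 + 5*(-2)) = -5 - (7 - 10) = -5 - 1*(-3) = -5 + 3 = -2)
H(G(3)) - 2415 = -2 - 2415 = -2417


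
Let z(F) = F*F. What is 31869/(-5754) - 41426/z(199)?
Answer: -500136491/75954718 ≈ -6.5847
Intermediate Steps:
z(F) = F²
31869/(-5754) - 41426/z(199) = 31869/(-5754) - 41426/(199²) = 31869*(-1/5754) - 41426/39601 = -10623/1918 - 41426*1/39601 = -10623/1918 - 41426/39601 = -500136491/75954718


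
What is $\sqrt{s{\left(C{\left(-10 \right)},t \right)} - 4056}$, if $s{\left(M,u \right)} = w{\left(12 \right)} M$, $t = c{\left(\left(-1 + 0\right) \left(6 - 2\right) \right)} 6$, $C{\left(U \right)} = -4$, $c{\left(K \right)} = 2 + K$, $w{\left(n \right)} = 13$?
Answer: $2 i \sqrt{1027} \approx 64.094 i$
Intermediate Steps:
$t = -12$ ($t = \left(2 + \left(-1 + 0\right) \left(6 - 2\right)\right) 6 = \left(2 - 4\right) 6 = \left(-2\right) 6 = -12$)
$s{\left(M,u \right)} = 13 M$
$\sqrt{s{\left(C{\left(-10 \right)},t \right)} - 4056} = \sqrt{13 \left(-4\right) - 4056} = \sqrt{-52 - 4056} = \sqrt{-4108} = 2 i \sqrt{1027}$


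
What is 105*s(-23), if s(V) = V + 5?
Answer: -1890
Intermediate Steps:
s(V) = 5 + V
105*s(-23) = 105*(5 - 23) = 105*(-18) = -1890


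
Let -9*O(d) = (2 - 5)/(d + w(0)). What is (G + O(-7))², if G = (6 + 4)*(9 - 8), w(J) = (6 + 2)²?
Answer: 2927521/29241 ≈ 100.12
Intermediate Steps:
w(J) = 64 (w(J) = 8² = 64)
O(d) = 1/(3*(64 + d)) (O(d) = -(2 - 5)/(9*(d + 64)) = -(-1)/(3*(64 + d)) = 1/(3*(64 + d)))
G = 10 (G = 10*1 = 10)
(G + O(-7))² = (10 + 1/(3*(64 - 7)))² = (10 + (⅓)/57)² = (10 + (⅓)*(1/57))² = (10 + 1/171)² = (1711/171)² = 2927521/29241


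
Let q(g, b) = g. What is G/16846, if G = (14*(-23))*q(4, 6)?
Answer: -644/8423 ≈ -0.076457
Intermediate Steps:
G = -1288 (G = (14*(-23))*4 = -322*4 = -1288)
G/16846 = -1288/16846 = -1288*1/16846 = -644/8423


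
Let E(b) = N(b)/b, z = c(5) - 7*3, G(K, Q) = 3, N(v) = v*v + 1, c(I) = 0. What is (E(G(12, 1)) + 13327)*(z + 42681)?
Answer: 568672020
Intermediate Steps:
N(v) = 1 + v² (N(v) = v² + 1 = 1 + v²)
z = -21 (z = 0 - 7*3 = 0 - 21 = -21)
E(b) = (1 + b²)/b
(E(G(12, 1)) + 13327)*(z + 42681) = ((3 + 1/3) + 13327)*(-21 + 42681) = ((3 + ⅓) + 13327)*42660 = (10/3 + 13327)*42660 = (39991/3)*42660 = 568672020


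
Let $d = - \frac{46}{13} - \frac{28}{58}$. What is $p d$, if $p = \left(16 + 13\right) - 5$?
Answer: $- \frac{36384}{377} \approx -96.509$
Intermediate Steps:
$d = - \frac{1516}{377}$ ($d = \left(-46\right) \frac{1}{13} - \frac{14}{29} = - \frac{46}{13} - \frac{14}{29} = - \frac{1516}{377} \approx -4.0212$)
$p = 24$ ($p = 29 - 5 = 24$)
$p d = 24 \left(- \frac{1516}{377}\right) = - \frac{36384}{377}$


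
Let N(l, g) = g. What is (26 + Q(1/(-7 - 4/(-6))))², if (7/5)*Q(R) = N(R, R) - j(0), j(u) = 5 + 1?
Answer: 8254129/17689 ≈ 466.63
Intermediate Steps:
j(u) = 6
Q(R) = -30/7 + 5*R/7 (Q(R) = 5*(R - 1*6)/7 = 5*(R - 6)/7 = 5*(-6 + R)/7 = -30/7 + 5*R/7)
(26 + Q(1/(-7 - 4/(-6))))² = (26 + (-30/7 + 5/(7*(-7 - 4/(-6)))))² = (26 + (-30/7 + 5/(7*(-7 - 4*(-⅙)))))² = (26 + (-30/7 + 5/(7*(-7 + ⅔))))² = (26 + (-30/7 + 5/(7*(-19/3))))² = (26 + (-30/7 + (5/7)*(-3/19)))² = (26 + (-30/7 - 15/133))² = (26 - 585/133)² = (2873/133)² = 8254129/17689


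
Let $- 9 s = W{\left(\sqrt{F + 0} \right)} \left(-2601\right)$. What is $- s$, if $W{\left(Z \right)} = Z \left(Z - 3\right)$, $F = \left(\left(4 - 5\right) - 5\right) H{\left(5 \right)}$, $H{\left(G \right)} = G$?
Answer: $8670 + 867 i \sqrt{30} \approx 8670.0 + 4748.8 i$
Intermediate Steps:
$F = -30$ ($F = \left(\left(4 - 5\right) - 5\right) 5 = \left(-1 - 5\right) 5 = \left(-6\right) 5 = -30$)
$W{\left(Z \right)} = Z \left(-3 + Z\right)$
$s = 289 i \sqrt{30} \left(-3 + i \sqrt{30}\right)$ ($s = - \frac{\sqrt{-30 + 0} \left(-3 + \sqrt{-30 + 0}\right) \left(-2601\right)}{9} = - \frac{\sqrt{-30} \left(-3 + \sqrt{-30}\right) \left(-2601\right)}{9} = - \frac{i \sqrt{30} \left(-3 + i \sqrt{30}\right) \left(-2601\right)}{9} = - \frac{\left(-2601\right) i \sqrt{30} \left(-3 + i \sqrt{30}\right)}{9} = 289 i \sqrt{30} \left(-3 + i \sqrt{30}\right) \approx -8670.0 - 4748.8 i$)
$- s = - (-8670 - 867 i \sqrt{30}) = 8670 + 867 i \sqrt{30}$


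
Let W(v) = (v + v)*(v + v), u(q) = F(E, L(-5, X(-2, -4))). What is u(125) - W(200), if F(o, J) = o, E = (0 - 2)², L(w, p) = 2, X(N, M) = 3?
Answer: -159996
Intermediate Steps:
E = 4 (E = (-2)² = 4)
u(q) = 4
W(v) = 4*v² (W(v) = (2*v)*(2*v) = 4*v²)
u(125) - W(200) = 4 - 4*200² = 4 - 4*40000 = 4 - 1*160000 = 4 - 160000 = -159996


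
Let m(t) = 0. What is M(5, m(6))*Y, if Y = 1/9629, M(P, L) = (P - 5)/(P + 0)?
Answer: 0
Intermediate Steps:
M(P, L) = (-5 + P)/P
Y = 1/9629 ≈ 0.00010385
M(5, m(6))*Y = ((-5 + 5)/5)*(1/9629) = ((⅕)*0)*(1/9629) = 0*(1/9629) = 0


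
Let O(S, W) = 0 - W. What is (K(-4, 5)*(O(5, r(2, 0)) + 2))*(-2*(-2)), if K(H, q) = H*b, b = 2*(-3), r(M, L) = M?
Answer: 0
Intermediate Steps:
b = -6
K(H, q) = -6*H (K(H, q) = H*(-6) = -6*H)
O(S, W) = -W
(K(-4, 5)*(O(5, r(2, 0)) + 2))*(-2*(-2)) = ((-6*(-4))*(-1*2 + 2))*(-2*(-2)) = (24*(-2 + 2))*4 = (24*0)*4 = 0*4 = 0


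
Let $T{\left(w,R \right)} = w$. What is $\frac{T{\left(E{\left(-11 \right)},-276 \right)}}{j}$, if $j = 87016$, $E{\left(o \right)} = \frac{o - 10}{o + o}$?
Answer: $\frac{21}{1914352} \approx 1.097 \cdot 10^{-5}$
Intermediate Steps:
$E{\left(o \right)} = \frac{-10 + o}{2 o}$
$\frac{T{\left(E{\left(-11 \right)},-276 \right)}}{j} = \frac{\frac{1}{2} \frac{1}{-11} \left(-10 - 11\right)}{87016} = \frac{1}{2} \left(- \frac{1}{11}\right) \left(-21\right) \frac{1}{87016} = \frac{21}{22} \cdot \frac{1}{87016} = \frac{21}{1914352}$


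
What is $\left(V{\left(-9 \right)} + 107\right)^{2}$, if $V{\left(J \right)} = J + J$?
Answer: $7921$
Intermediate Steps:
$V{\left(J \right)} = 2 J$
$\left(V{\left(-9 \right)} + 107\right)^{2} = \left(2 \left(-9\right) + 107\right)^{2} = \left(-18 + 107\right)^{2} = 89^{2} = 7921$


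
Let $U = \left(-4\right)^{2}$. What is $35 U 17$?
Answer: $9520$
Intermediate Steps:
$U = 16$
$35 U 17 = 35 \cdot 16 \cdot 17 = 560 \cdot 17 = 9520$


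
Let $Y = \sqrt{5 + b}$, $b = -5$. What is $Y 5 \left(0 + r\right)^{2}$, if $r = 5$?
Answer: $0$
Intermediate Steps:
$Y = 0$ ($Y = \sqrt{5 - 5} = \sqrt{0} = 0$)
$Y 5 \left(0 + r\right)^{2} = 0 \cdot 5 \left(0 + 5\right)^{2} = 0 \cdot 5^{2} = 0 \cdot 25 = 0$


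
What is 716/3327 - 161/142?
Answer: -433975/472434 ≈ -0.91859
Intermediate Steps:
716/3327 - 161/142 = -433975/472434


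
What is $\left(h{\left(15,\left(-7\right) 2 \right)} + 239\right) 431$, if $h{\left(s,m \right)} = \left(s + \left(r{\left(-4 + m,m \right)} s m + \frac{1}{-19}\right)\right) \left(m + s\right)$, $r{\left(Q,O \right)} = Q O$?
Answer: $- \frac{431282305}{19} \approx -2.2699 \cdot 10^{7}$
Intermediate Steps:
$r{\left(Q,O \right)} = O Q$
$h{\left(s,m \right)} = \left(m + s\right) \left(- \frac{1}{19} + s + s m^{2} \left(-4 + m\right)\right)$ ($h{\left(s,m \right)} = \left(s + \left(m \left(-4 + m\right) s m + \frac{1}{-19}\right)\right) \left(m + s\right) = \left(s + \left(m s \left(-4 + m\right) m - \frac{1}{19}\right)\right) \left(m + s\right) = \left(s + \left(s m^{2} \left(-4 + m\right) - \frac{1}{19}\right)\right) \left(m + s\right) = \left(s + \left(- \frac{1}{19} + s m^{2} \left(-4 + m\right)\right)\right) \left(m + s\right) = \left(- \frac{1}{19} + s + s m^{2} \left(-4 + m\right)\right) \left(m + s\right) = \left(m + s\right) \left(- \frac{1}{19} + s + s m^{2} \left(-4 + m\right)\right)$)
$\left(h{\left(15,\left(-7\right) 2 \right)} + 239\right) 431 = \left(\left(15^{2} - \frac{\left(-7\right) 2}{19} - \frac{15}{19} + \left(-7\right) 2 \cdot 15 + 15 \left(\left(-7\right) 2\right)^{3} \left(-4 - 14\right) + \left(\left(-7\right) 2\right)^{2} \cdot 15^{2} \left(-4 - 14\right)\right) + 239\right) 431 = \left(\left(225 - - \frac{14}{19} - \frac{15}{19} - 210 + 15 \left(-14\right)^{3} \left(-4 - 14\right) + \left(-14\right)^{2} \cdot 225 \left(-4 - 14\right)\right) + 239\right) 431 = \left(\left(225 + \frac{14}{19} - \frac{15}{19} - 210 + 15 \left(-2744\right) \left(-18\right) + 196 \cdot 225 \left(-18\right)\right) + 239\right) 431 = \left(\left(225 + \frac{14}{19} - \frac{15}{19} - 210 + 740880 - 793800\right) + 239\right) 431 = \left(- \frac{1005196}{19} + 239\right) 431 = \left(- \frac{1000655}{19}\right) 431 = - \frac{431282305}{19}$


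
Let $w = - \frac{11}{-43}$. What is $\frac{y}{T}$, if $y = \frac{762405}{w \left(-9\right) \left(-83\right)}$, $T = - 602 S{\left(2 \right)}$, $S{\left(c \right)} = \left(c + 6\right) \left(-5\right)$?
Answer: $\frac{7261}{43824} \approx 0.16569$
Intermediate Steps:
$w = \frac{11}{43}$ ($w = \left(-11\right) \left(- \frac{1}{43}\right) = \frac{11}{43} \approx 0.25581$)
$S{\left(c \right)} = -30 - 5 c$ ($S{\left(c \right)} = \left(6 + c\right) \left(-5\right) = -30 - 5 c$)
$T = 24080$ ($T = - 602 \left(-30 - 10\right) = \left(-602\right) \left(-40\right) = 24080$)
$y = \frac{10927805}{2739}$ ($y = \frac{762405}{\frac{11}{43} \left(-9\right) \left(-83\right)} = \frac{762405}{\left(- \frac{99}{43}\right) \left(-83\right)} = \frac{762405}{\frac{8217}{43}} = 762405 \cdot \frac{43}{8217} = \frac{10927805}{2739} \approx 3989.7$)
$\frac{y}{T} = \frac{10927805}{2739 \cdot 24080} = \frac{10927805}{2739} \cdot \frac{1}{24080} = \frac{7261}{43824}$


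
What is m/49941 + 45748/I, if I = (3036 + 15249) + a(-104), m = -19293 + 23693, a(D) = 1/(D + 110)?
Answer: 14190933608/5479077051 ≈ 2.5900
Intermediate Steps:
a(D) = 1/(110 + D)
m = 4400
I = 109711/6 (I = (3036 + 15249) + 1/(110 - 104) = 18285 + 1/6 = 109711/6 ≈ 18285.)
m/49941 + 45748/I = 4400/49941 + 45748/(109711/6) = 4400*(1/49941) + 45748*(6/109711) = 4400/49941 + 274488/109711 = 14190933608/5479077051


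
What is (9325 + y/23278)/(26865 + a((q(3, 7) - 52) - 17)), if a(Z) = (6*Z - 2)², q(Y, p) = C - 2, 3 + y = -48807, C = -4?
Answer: 108509270/2690575991 ≈ 0.040329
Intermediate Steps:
y = -48810 (y = -3 - 48807 = -48810)
q(Y, p) = -6 (q(Y, p) = -4 - 2 = -6)
a(Z) = (-2 + 6*Z)²
(9325 + y/23278)/(26865 + a((q(3, 7) - 52) - 17)) = (9325 - 48810/23278)/(26865 + 4*(-1 + 3*((-6 - 52) - 17))²) = (9325 - 48810*1/23278)/(26865 + 4*(-1 + 3*(-58 - 17))²) = (9325 - 24405/11639)/(26865 + 4*(-1 + 3*(-75))²) = 108509270/(11639*(26865 + 4*(-1 - 225)²)) = 108509270/(11639*(26865 + 4*(-226)²)) = 108509270/(11639*(26865 + 4*51076)) = 108509270/(11639*(26865 + 204304)) = (108509270/11639)/231169 = (108509270/11639)*(1/231169) = 108509270/2690575991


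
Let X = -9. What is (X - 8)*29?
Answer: -493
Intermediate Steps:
(X - 8)*29 = (-9 - 8)*29 = -17*29 = -493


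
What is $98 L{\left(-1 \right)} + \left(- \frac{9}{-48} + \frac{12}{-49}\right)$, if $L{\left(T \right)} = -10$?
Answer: $- \frac{768365}{784} \approx -980.06$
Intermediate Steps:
$98 L{\left(-1 \right)} + \left(- \frac{9}{-48} + \frac{12}{-49}\right) = 98 \left(-10\right) + \left(- \frac{9}{-48} + \frac{12}{-49}\right) = -980 + \left(\left(-9\right) \left(- \frac{1}{48}\right) + 12 \left(- \frac{1}{49}\right)\right) = -980 + \left(\frac{3}{16} - \frac{12}{49}\right) = -980 - \frac{45}{784} = - \frac{768365}{784}$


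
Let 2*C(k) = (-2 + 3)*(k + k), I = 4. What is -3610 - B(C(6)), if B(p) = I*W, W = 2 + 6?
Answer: -3642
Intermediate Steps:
W = 8
C(k) = k (C(k) = ((-2 + 3)*(k + k))/2 = (1*(2*k))/2 = (2*k)/2 = k)
B(p) = 32 (B(p) = 4*8 = 32)
-3610 - B(C(6)) = -3610 - 1*32 = -3610 - 32 = -3642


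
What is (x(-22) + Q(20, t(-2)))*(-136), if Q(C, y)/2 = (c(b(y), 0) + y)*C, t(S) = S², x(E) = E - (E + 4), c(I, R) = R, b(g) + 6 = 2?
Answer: -21216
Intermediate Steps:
b(g) = -4 (b(g) = -6 + 2 = -4)
x(E) = -4 (x(E) = E - (4 + E) = E + (-4 - E) = -4)
Q(C, y) = 2*C*y (Q(C, y) = 2*((0 + y)*C) = 2*(y*C) = 2*(C*y) = 2*C*y)
(x(-22) + Q(20, t(-2)))*(-136) = (-4 + 2*20*(-2)²)*(-136) = (-4 + 2*20*4)*(-136) = (-4 + 160)*(-136) = 156*(-136) = -21216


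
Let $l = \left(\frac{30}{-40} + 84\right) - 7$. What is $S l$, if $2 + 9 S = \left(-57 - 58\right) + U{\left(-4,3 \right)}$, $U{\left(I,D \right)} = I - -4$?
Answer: $- \frac{3965}{4} \approx -991.25$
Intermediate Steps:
$U{\left(I,D \right)} = 4 + I$ ($U{\left(I,D \right)} = I + 4 = 4 + I$)
$S = -13$ ($S = - \frac{2}{9} + \frac{\left(-57 - 58\right) + \left(4 - 4\right)}{9} = - \frac{2}{9} + \frac{-115 + 0}{9} = - \frac{2}{9} + \frac{1}{9} \left(-115\right) = - \frac{2}{9} - \frac{115}{9} = -13$)
$l = \frac{305}{4}$ ($l = \left(30 \left(- \frac{1}{40}\right) + 84\right) - 7 = \left(- \frac{3}{4} + 84\right) - 7 = \frac{333}{4} - 7 = \frac{305}{4} \approx 76.25$)
$S l = \left(-13\right) \frac{305}{4} = - \frac{3965}{4}$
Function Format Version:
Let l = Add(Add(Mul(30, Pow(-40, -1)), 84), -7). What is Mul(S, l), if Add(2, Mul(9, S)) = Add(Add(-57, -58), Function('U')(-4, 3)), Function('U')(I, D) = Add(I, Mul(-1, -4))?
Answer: Rational(-3965, 4) ≈ -991.25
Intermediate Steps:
Function('U')(I, D) = Add(4, I) (Function('U')(I, D) = Add(I, 4) = Add(4, I))
S = -13 (S = Add(Rational(-2, 9), Mul(Rational(1, 9), Add(Add(-57, -58), Add(4, -4)))) = Add(Rational(-2, 9), Mul(Rational(1, 9), Add(-115, 0))) = Add(Rational(-2, 9), Mul(Rational(1, 9), -115)) = Add(Rational(-2, 9), Rational(-115, 9)) = -13)
l = Rational(305, 4) (l = Add(Add(Mul(30, Rational(-1, 40)), 84), -7) = Add(Add(Rational(-3, 4), 84), -7) = Add(Rational(333, 4), -7) = Rational(305, 4) ≈ 76.250)
Mul(S, l) = Mul(-13, Rational(305, 4)) = Rational(-3965, 4)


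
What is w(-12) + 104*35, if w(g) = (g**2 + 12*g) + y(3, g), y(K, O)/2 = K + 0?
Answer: 3646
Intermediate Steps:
y(K, O) = 2*K (y(K, O) = 2*(K + 0) = 2*K)
w(g) = 6 + g**2 + 12*g (w(g) = (g**2 + 12*g) + 2*3 = (g**2 + 12*g) + 6 = 6 + g**2 + 12*g)
w(-12) + 104*35 = (6 + (-12)**2 + 12*(-12)) + 104*35 = (6 + 144 - 144) + 3640 = 6 + 3640 = 3646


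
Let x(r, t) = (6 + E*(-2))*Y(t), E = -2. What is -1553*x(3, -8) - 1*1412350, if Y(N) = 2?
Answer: -1443410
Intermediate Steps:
x(r, t) = 20 (x(r, t) = (6 - 2*(-2))*2 = (6 + 4)*2 = 10*2 = 20)
-1553*x(3, -8) - 1*1412350 = -1553*20 - 1*1412350 = -31060 - 1412350 = -1443410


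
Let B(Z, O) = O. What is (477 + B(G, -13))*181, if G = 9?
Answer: 83984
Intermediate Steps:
(477 + B(G, -13))*181 = (477 - 13)*181 = 464*181 = 83984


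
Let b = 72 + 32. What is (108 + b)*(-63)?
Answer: -13356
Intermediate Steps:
b = 104
(108 + b)*(-63) = (108 + 104)*(-63) = 212*(-63) = -13356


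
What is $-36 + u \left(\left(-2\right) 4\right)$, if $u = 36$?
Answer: $-324$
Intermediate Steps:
$-36 + u \left(\left(-2\right) 4\right) = -36 + 36 \left(\left(-2\right) 4\right) = -36 + 36 \left(-8\right) = -36 - 288 = -324$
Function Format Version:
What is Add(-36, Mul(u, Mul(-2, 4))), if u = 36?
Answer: -324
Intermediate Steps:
Add(-36, Mul(u, Mul(-2, 4))) = Add(-36, Mul(36, Mul(-2, 4))) = Add(-36, Mul(36, -8)) = Add(-36, -288) = -324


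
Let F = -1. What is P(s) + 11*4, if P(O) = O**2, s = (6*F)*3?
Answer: 368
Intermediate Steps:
s = -18 (s = (6*(-1))*3 = -6*3 = -18)
P(s) + 11*4 = (-18)**2 + 11*4 = 324 + 44 = 368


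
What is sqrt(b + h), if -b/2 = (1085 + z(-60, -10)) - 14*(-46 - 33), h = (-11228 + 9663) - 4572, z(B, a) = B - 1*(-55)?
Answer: I*sqrt(10509) ≈ 102.51*I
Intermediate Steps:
z(B, a) = 55 + B (z(B, a) = B + 55 = 55 + B)
h = -6137 (h = -1565 - 4572 = -6137)
b = -4372 (b = -2*((1085 + (55 - 60)) - 14*(-46 - 33)) = -2*((1085 - 5) - 14*(-79)) = -2*(1080 + 1106) = -2*2186 = -4372)
sqrt(b + h) = sqrt(-4372 - 6137) = sqrt(-10509) = I*sqrt(10509)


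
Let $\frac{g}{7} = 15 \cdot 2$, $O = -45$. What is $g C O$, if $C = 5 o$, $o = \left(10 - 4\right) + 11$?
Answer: $-803250$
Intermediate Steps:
$o = 17$ ($o = 6 + 11 = 17$)
$C = 85$ ($C = 5 \cdot 17 = 85$)
$g = 210$ ($g = 7 \cdot 15 \cdot 2 = 7 \cdot 30 = 210$)
$g C O = 210 \cdot 85 \left(-45\right) = 17850 \left(-45\right) = -803250$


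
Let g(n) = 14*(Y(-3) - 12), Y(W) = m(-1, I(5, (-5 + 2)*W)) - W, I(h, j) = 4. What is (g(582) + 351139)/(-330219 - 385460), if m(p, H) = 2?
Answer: -351041/715679 ≈ -0.49050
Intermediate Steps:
Y(W) = 2 - W
g(n) = -98 (g(n) = 14*((2 - 1*(-3)) - 12) = 14*((2 + 3) - 12) = 14*(5 - 12) = 14*(-7) = -98)
(g(582) + 351139)/(-330219 - 385460) = (-98 + 351139)/(-330219 - 385460) = 351041/(-715679) = 351041*(-1/715679) = -351041/715679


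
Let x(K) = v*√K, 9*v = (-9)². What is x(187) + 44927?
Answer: 44927 + 9*√187 ≈ 45050.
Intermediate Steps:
v = 9 (v = (⅑)*(-9)² = (⅑)*81 = 9)
x(K) = 9*√K
x(187) + 44927 = 9*√187 + 44927 = 44927 + 9*√187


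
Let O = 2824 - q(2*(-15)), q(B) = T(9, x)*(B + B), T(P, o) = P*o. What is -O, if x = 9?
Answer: -7684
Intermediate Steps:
q(B) = 162*B (q(B) = (9*9)*(B + B) = 81*(2*B) = 162*B)
O = 7684 (O = 2824 - 162*2*(-15) = 2824 - 162*(-30) = 2824 - 1*(-4860) = 2824 + 4860 = 7684)
-O = -1*7684 = -7684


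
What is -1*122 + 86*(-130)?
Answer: -11302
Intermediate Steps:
-1*122 + 86*(-130) = -122 - 11180 = -11302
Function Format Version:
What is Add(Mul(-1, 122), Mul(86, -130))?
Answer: -11302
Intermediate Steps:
Add(Mul(-1, 122), Mul(86, -130)) = Add(-122, -11180) = -11302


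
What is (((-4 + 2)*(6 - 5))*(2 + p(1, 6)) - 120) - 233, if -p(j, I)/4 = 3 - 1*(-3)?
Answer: -309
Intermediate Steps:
p(j, I) = -24 (p(j, I) = -4*(3 - 1*(-3)) = -4*(3 + 3) = -4*6 = -24)
(((-4 + 2)*(6 - 5))*(2 + p(1, 6)) - 120) - 233 = (((-4 + 2)*(6 - 5))*(2 - 24) - 120) - 233 = (-2*1*(-22) - 120) - 233 = (-2*(-22) - 120) - 233 = (44 - 120) - 233 = -76 - 233 = -309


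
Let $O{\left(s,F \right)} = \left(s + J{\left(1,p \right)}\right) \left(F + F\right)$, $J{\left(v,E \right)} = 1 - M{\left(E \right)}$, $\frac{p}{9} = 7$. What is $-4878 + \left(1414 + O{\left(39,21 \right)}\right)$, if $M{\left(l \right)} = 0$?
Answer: $-1784$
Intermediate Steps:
$p = 63$ ($p = 9 \cdot 7 = 63$)
$J{\left(v,E \right)} = 1$ ($J{\left(v,E \right)} = 1 - 0 = 1 + 0 = 1$)
$O{\left(s,F \right)} = 2 F \left(1 + s\right)$ ($O{\left(s,F \right)} = \left(s + 1\right) \left(F + F\right) = \left(1 + s\right) 2 F = 2 F \left(1 + s\right)$)
$-4878 + \left(1414 + O{\left(39,21 \right)}\right) = -4878 + \left(1414 + 2 \cdot 21 \left(1 + 39\right)\right) = -4878 + \left(1414 + 2 \cdot 21 \cdot 40\right) = -4878 + \left(1414 + 1680\right) = -4878 + 3094 = -1784$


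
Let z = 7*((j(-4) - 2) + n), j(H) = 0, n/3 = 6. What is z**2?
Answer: 12544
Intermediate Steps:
n = 18 (n = 3*6 = 18)
z = 112 (z = 7*((0 - 2) + 18) = 7*(-2 + 18) = 7*16 = 112)
z**2 = 112**2 = 12544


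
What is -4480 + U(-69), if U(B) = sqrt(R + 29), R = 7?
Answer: -4474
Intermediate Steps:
U(B) = 6 (U(B) = sqrt(7 + 29) = sqrt(36) = 6)
-4480 + U(-69) = -4480 + 6 = -4474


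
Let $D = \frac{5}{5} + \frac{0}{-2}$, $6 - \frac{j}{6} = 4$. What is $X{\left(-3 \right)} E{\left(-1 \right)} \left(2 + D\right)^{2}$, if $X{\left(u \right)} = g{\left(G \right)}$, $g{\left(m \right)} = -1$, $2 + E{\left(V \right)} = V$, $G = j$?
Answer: $27$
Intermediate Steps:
$j = 12$ ($j = 36 - 24 = 12$)
$G = 12$
$E{\left(V \right)} = -2 + V$
$D = 1$ ($D = 5 \cdot \frac{1}{5} + 0 \left(- \frac{1}{2}\right) = 1 + 0 = 1$)
$X{\left(u \right)} = -1$
$X{\left(-3 \right)} E{\left(-1 \right)} \left(2 + D\right)^{2} = - (-2 - 1) \left(2 + 1\right)^{2} = \left(-1\right) \left(-3\right) 3^{2} = 3 \cdot 9 = 27$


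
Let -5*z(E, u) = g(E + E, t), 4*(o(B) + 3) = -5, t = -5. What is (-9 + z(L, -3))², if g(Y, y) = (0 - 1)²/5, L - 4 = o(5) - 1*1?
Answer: 51076/625 ≈ 81.722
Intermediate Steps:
o(B) = -17/4 (o(B) = -3 + (¼)*(-5) = -3 - 5/4 = -17/4)
L = -5/4 (L = 4 + (-17/4 - 1*1) = 4 + (-17/4 - 1) = 4 - 21/4 = -5/4 ≈ -1.2500)
g(Y, y) = ⅕ (g(Y, y) = (-1)²*(⅕) = 1*(⅕) = ⅕)
z(E, u) = -1/25 (z(E, u) = -⅕*⅕ = -1/25)
(-9 + z(L, -3))² = (-9 - 1/25)² = (-226/25)² = 51076/625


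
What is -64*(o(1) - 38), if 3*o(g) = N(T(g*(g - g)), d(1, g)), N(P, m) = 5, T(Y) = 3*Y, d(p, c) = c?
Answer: 6976/3 ≈ 2325.3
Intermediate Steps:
o(g) = 5/3 (o(g) = (⅓)*5 = 5/3)
-64*(o(1) - 38) = -64*(5/3 - 38) = -64*(-109/3) = 6976/3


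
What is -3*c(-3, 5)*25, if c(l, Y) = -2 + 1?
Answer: 75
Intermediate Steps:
c(l, Y) = -1
-3*c(-3, 5)*25 = -3*(-1)*25 = 3*25 = 75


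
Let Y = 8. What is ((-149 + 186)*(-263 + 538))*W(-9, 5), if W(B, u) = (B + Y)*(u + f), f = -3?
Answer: -20350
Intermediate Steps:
W(B, u) = (-3 + u)*(8 + B) (W(B, u) = (B + 8)*(u - 3) = (8 + B)*(-3 + u) = (-3 + u)*(8 + B))
((-149 + 186)*(-263 + 538))*W(-9, 5) = ((-149 + 186)*(-263 + 538))*(-24 - 3*(-9) + 8*5 - 9*5) = (37*275)*(-24 + 27 + 40 - 45) = 10175*(-2) = -20350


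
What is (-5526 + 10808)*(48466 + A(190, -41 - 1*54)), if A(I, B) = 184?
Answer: 256969300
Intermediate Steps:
(-5526 + 10808)*(48466 + A(190, -41 - 1*54)) = (-5526 + 10808)*(48466 + 184) = 5282*48650 = 256969300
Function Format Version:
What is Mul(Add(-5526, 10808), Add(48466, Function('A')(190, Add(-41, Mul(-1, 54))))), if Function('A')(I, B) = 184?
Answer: 256969300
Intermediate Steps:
Mul(Add(-5526, 10808), Add(48466, Function('A')(190, Add(-41, Mul(-1, 54))))) = Mul(Add(-5526, 10808), Add(48466, 184)) = Mul(5282, 48650) = 256969300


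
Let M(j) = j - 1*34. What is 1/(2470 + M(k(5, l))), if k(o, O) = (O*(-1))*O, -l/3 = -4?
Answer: 1/2292 ≈ 0.00043630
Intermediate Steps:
l = 12 (l = -3*(-4) = 12)
k(o, O) = -O² (k(o, O) = (-O)*O = -O²)
M(j) = -34 + j (M(j) = j - 34 = -34 + j)
1/(2470 + M(k(5, l))) = 1/(2470 + (-34 - 1*12²)) = 1/(2470 + (-34 - 1*144)) = 1/(2470 + (-34 - 144)) = 1/(2470 - 178) = 1/2292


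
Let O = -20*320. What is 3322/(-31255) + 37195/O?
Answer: -47351621/8001280 ≈ -5.9180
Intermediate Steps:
O = -6400
3322/(-31255) + 37195/O = 3322/(-31255) + 37195/(-6400) = 3322*(-1/31255) + 37195*(-1/6400) = -3322/31255 - 7439/1280 = -47351621/8001280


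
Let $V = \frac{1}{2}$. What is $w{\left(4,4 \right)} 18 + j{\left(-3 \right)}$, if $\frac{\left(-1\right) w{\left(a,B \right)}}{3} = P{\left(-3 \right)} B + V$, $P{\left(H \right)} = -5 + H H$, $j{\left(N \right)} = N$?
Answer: $-894$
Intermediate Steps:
$V = \frac{1}{2} \approx 0.5$
$P{\left(H \right)} = -5 + H^{2}$
$w{\left(a,B \right)} = - \frac{3}{2} - 12 B$ ($w{\left(a,B \right)} = - 3 \left(\left(-5 + \left(-3\right)^{2}\right) B + \frac{1}{2}\right) = - 3 \left(\left(-5 + 9\right) B + \frac{1}{2}\right) = - 3 \left(4 B + \frac{1}{2}\right) = - 3 \left(\frac{1}{2} + 4 B\right) = - \frac{3}{2} - 12 B$)
$w{\left(4,4 \right)} 18 + j{\left(-3 \right)} = \left(- \frac{3}{2} - 48\right) 18 - 3 = \left(- \frac{99}{2}\right) 18 - 3 = -891 - 3 = -894$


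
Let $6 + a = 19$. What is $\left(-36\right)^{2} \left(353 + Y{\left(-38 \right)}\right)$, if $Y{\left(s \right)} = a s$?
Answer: $-182736$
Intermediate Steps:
$a = 13$ ($a = -6 + 19 = 13$)
$Y{\left(s \right)} = 13 s$
$\left(-36\right)^{2} \left(353 + Y{\left(-38 \right)}\right) = \left(-36\right)^{2} \left(353 + 13 \left(-38\right)\right) = 1296 \left(353 - 494\right) = 1296 \left(-141\right) = -182736$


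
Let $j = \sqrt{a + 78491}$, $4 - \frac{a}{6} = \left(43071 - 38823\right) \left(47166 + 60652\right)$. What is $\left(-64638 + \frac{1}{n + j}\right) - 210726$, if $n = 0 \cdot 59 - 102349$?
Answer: $- \frac{3641222012179429}{13223304470} - \frac{i \sqrt{2747986669}}{13223304470} \approx -2.7536 \cdot 10^{5} - 3.9643 \cdot 10^{-6} i$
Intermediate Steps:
$a = -2748065160$ ($a = 24 - 6 \left(43071 - 38823\right) \left(47166 + 60652\right) = 24 - 6 \cdot 4248 \cdot 107818 = 24 - 2748065184 = -2748065160$)
$j = i \sqrt{2747986669}$ ($j = \sqrt{-2748065160 + 78491} = \sqrt{-2747986669} = i \sqrt{2747986669} \approx 52421.0 i$)
$n = -102349$ ($n = 0 - 102349 = -102349$)
$\left(-64638 + \frac{1}{n + j}\right) - 210726 = \left(-64638 + \frac{1}{-102349 + i \sqrt{2747986669}}\right) - 210726 = -275364 + \frac{1}{-102349 + i \sqrt{2747986669}}$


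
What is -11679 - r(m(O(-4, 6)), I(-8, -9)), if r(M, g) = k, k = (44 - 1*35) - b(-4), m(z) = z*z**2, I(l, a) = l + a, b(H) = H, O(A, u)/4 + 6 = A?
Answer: -11692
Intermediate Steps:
O(A, u) = -24 + 4*A
I(l, a) = a + l
m(z) = z**3
k = 13 (k = (44 - 1*35) - 1*(-4) = (44 - 35) + 4 = 9 + 4 = 13)
r(M, g) = 13
-11679 - r(m(O(-4, 6)), I(-8, -9)) = -11679 - 1*13 = -11679 - 13 = -11692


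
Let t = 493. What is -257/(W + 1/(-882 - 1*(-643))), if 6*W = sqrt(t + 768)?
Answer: -2211228/72029545 - 88080582*sqrt(1261)/72029545 ≈ -43.454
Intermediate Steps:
W = sqrt(1261)/6 (W = sqrt(493 + 768)/6 = sqrt(1261)/6 ≈ 5.9184)
-257/(W + 1/(-882 - 1*(-643))) = -257/(sqrt(1261)/6 + 1/(-882 - 1*(-643))) = -257/(sqrt(1261)/6 + 1/(-882 + 643)) = -257/(sqrt(1261)/6 + 1/(-239)) = -257/(sqrt(1261)/6 - 1/239) = -257/(-1/239 + sqrt(1261)/6)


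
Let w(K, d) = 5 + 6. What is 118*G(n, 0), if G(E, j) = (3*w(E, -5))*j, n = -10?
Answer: 0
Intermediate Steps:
w(K, d) = 11
G(E, j) = 33*j (G(E, j) = (3*11)*j = 33*j)
118*G(n, 0) = 118*(33*0) = 118*0 = 0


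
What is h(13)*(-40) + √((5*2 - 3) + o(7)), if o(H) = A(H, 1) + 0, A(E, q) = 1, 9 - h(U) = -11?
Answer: -800 + 2*√2 ≈ -797.17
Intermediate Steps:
h(U) = 20 (h(U) = 9 - 1*(-11) = 9 + 11 = 20)
o(H) = 1 (o(H) = 1 + 0 = 1)
h(13)*(-40) + √((5*2 - 3) + o(7)) = 20*(-40) + √((5*2 - 3) + 1) = -800 + √((10 - 3) + 1) = -800 + √(7 + 1) = -800 + √8 = -800 + 2*√2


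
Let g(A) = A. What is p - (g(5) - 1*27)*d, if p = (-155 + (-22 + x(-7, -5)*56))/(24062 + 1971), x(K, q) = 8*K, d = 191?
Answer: 109387353/26033 ≈ 4201.9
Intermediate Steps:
p = -3313/26033 (p = (-155 + (-22 + (8*(-7))*56))/(24062 + 1971) = (-155 + (-22 - 56*56))/26033 = (-155 + (-22 - 3136))*(1/26033) = (-155 - 3158)*(1/26033) = -3313*1/26033 = -3313/26033 ≈ -0.12726)
p - (g(5) - 1*27)*d = -3313/26033 - (5 - 1*27)*191 = -3313/26033 - (5 - 27)*191 = -3313/26033 - (-22)*191 = -3313/26033 - 1*(-4202) = -3313/26033 + 4202 = 109387353/26033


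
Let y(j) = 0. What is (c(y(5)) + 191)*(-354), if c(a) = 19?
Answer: -74340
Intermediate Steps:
(c(y(5)) + 191)*(-354) = (19 + 191)*(-354) = 210*(-354) = -74340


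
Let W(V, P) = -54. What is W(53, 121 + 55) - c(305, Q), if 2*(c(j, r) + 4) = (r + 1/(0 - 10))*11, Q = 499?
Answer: -55879/20 ≈ -2793.9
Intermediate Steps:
c(j, r) = -91/20 + 11*r/2 (c(j, r) = -4 + ((r + 1/(0 - 10))*11)/2 = -4 + ((r + 1/(-10))*11)/2 = -4 + ((r - 1/10)*11)/2 = -4 + ((-1/10 + r)*11)/2 = -4 + (-11/10 + 11*r)/2 = -4 + (-11/20 + 11*r/2) = -91/20 + 11*r/2)
W(53, 121 + 55) - c(305, Q) = -54 - (-91/20 + (11/2)*499) = -54 - (-91/20 + 5489/2) = -54 - 1*54799/20 = -54 - 54799/20 = -55879/20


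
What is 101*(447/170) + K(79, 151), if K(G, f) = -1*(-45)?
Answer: 52797/170 ≈ 310.57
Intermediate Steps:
K(G, f) = 45
101*(447/170) + K(79, 151) = 101*(447/170) + 45 = 45147/170 + 45 = 52797/170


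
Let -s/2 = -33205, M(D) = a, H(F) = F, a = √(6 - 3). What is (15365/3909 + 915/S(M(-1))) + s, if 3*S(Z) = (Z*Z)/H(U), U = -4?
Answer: 245305115/3909 ≈ 62754.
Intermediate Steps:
a = √3 ≈ 1.7320
M(D) = √3
s = 66410 (s = -2*(-33205) = 66410)
S(Z) = -Z²/12 (S(Z) = ((Z*Z)/(-4))/3 = (Z²*(-¼))/3 = (-Z²/4)/3 = -Z²/12)
(15365/3909 + 915/S(M(-1))) + s = (15365/3909 + 915/((-(√3)²/12))) + 66410 = (15365*(1/3909) + 915/((-1/12*3))) + 66410 = (15365/3909 + 915/(-¼)) + 66410 = (15365/3909 + 915*(-4)) + 66410 = (15365/3909 - 3660) + 66410 = -14291575/3909 + 66410 = 245305115/3909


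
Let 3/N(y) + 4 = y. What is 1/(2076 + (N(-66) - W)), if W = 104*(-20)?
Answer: 70/290917 ≈ 0.00024062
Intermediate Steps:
W = -2080
N(y) = 3/(-4 + y)
1/(2076 + (N(-66) - W)) = 1/(2076 + (3/(-4 - 66) - 1*(-2080))) = 1/(2076 + (3/(-70) + 2080)) = 1/(2076 + (3*(-1/70) + 2080)) = 1/(2076 + (-3/70 + 2080)) = 1/(2076 + 145597/70) = 1/(290917/70) = 70/290917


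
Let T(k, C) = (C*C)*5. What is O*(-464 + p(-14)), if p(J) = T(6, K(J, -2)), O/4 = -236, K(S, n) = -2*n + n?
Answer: 419136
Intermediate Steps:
K(S, n) = -n
O = -944 (O = 4*(-236) = -944)
T(k, C) = 5*C**2 (T(k, C) = C**2*5 = 5*C**2)
p(J) = 20 (p(J) = 5*(-1*(-2))**2 = 5*2**2 = 5*4 = 20)
O*(-464 + p(-14)) = -944*(-464 + 20) = -944*(-444) = 419136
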